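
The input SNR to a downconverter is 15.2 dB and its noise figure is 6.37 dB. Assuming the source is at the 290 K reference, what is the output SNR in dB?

By definition F = SNR_in/SNR_out, so in dB: SNR_out = SNR_in − NF
SNR_out = 15.2 − 6.37 = 8.83 dB

8.83 dB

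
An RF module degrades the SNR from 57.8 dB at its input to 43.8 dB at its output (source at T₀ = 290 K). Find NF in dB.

14.0 dB

NF (dB) = SNR_in(dB) − SNR_out(dB) when the source is at T₀
NF = 57.8 − 43.8 = 14.0 dB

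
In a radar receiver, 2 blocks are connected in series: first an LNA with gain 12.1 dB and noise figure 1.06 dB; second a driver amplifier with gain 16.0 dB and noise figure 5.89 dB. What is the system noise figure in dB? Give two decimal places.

1.63 dB

Convert to linear (a loss of L dB is a gain of −L dB): F_i = 10^(NF_i/10), G_i = 10^(G_i,dB/10)
  Stage 1: F_1 = 10^(1.06/10) = 1.276, G_1 = 10^(12.1/10) = 16.22
  Stage 2: F_2 = 10^(5.89/10) = 3.882, G_2 = 10^(16.0/10) = 39.81
Friis cascade:
  F = 1.276 + (3.882 − 1)/16.22 = 1.454
NF = 10 log₁₀(1.454) = 1.63 dB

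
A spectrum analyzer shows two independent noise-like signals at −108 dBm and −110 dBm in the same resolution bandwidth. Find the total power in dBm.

Convert to linear, add, convert back:
P₁ = 1.58×10⁻¹⁴ W, P₂ = 1.00×10⁻¹⁴ W
P_tot = 2.58×10⁻¹⁴ W → 10 log₁₀(P_tot / 10⁻³) = −105.9 dBm

−105.9 dBm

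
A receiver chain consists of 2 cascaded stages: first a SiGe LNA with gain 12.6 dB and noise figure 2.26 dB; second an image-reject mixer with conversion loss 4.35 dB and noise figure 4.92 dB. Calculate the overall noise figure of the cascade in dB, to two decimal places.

Convert to linear (a loss of L dB is a gain of −L dB): F_i = 10^(NF_i/10), G_i = 10^(G_i,dB/10)
  Stage 1: F_1 = 10^(2.26/10) = 1.683, G_1 = 10^(12.6/10) = 18.20
  Stage 2: F_2 = 10^(4.92/10) = 3.105, G_2 = 10^(−4.35/10) = 0.3673
Friis cascade:
  F = 1.683 + (3.105 − 1)/18.20 = 1.798
NF = 10 log₁₀(1.798) = 2.55 dB

2.55 dB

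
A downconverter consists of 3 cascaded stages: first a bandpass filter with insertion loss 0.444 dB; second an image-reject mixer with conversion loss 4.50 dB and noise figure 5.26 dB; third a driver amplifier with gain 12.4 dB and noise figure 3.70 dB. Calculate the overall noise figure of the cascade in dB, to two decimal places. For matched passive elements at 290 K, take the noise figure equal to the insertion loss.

Convert to linear (a loss of L dB is a gain of −L dB): F_i = 10^(NF_i/10), G_i = 10^(G_i,dB/10)
  Stage 1: F_1 = 10^(0.444/10) = 1.108, G_1 = 10^(−0.444/10) = 0.9028
  Stage 2: F_2 = 10^(5.26/10) = 3.357, G_2 = 10^(−4.50/10) = 0.3548
  Stage 3: F_3 = 10^(3.70/10) = 2.344, G_3 = 10^(12.4/10) = 17.38
Friis cascade:
  F = 1.108 + (3.357 − 1)/0.9028 + (2.344 − 1)/0.3203 = 7.915
NF = 10 log₁₀(7.915) = 8.98 dB

8.98 dB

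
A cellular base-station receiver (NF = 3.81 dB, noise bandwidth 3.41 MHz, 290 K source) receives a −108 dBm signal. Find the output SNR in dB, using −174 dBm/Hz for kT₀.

−3.1 dB

Noise floor: N = −174 + 10 log₁₀(B) + NF
10 log₁₀(3.41×10⁶) = 65.33 dB
N = −174 + 65.33 + 3.81 = −104.86 dBm
SNR = P_sig − N = −108 − (−104.86) = −3.14 dB → −3.1 dB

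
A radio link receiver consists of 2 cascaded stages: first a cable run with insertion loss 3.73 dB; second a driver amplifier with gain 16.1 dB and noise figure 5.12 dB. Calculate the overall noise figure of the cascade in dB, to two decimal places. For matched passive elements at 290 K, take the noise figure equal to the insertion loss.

Convert to linear (a loss of L dB is a gain of −L dB): F_i = 10^(NF_i/10), G_i = 10^(G_i,dB/10)
  Stage 1: F_1 = 10^(3.73/10) = 2.360, G_1 = 10^(−3.73/10) = 0.4236
  Stage 2: F_2 = 10^(5.12/10) = 3.251, G_2 = 10^(16.1/10) = 40.74
Friis cascade:
  F = 2.360 + (3.251 − 1)/0.4236 = 7.674
NF = 10 log₁₀(7.674) = 8.85 dB

8.85 dB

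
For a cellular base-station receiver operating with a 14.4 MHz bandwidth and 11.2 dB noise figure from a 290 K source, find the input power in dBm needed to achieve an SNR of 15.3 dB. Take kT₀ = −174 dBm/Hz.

Sensitivity = −174 + 10 log₁₀(B) + NF + SNR_min
= −174 + 71.58 + 11.2 + 15.3
= −75.92 dBm → −75.9 dBm

−75.9 dBm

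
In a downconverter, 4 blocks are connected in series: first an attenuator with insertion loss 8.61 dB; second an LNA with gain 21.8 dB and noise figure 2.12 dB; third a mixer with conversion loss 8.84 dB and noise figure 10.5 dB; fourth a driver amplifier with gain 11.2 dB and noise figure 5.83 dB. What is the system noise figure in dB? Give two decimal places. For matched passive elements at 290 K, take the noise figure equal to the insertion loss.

11.26 dB

Convert to linear (a loss of L dB is a gain of −L dB): F_i = 10^(NF_i/10), G_i = 10^(G_i,dB/10)
  Stage 1: F_1 = 10^(8.61/10) = 7.261, G_1 = 10^(−8.61/10) = 0.1377
  Stage 2: F_2 = 10^(2.12/10) = 1.629, G_2 = 10^(21.8/10) = 151.4
  Stage 3: F_3 = 10^(10.5/10) = 11.22, G_3 = 10^(−8.84/10) = 0.1306
  Stage 4: F_4 = 10^(5.83/10) = 3.828, G_4 = 10^(11.2/10) = 13.18
Friis cascade:
  F = 7.261 + (1.629 − 1)/0.1377 + (11.22 − 1)/20.84 + (3.828 − 1)/2.723 = 13.36
NF = 10 log₁₀(13.36) = 11.26 dB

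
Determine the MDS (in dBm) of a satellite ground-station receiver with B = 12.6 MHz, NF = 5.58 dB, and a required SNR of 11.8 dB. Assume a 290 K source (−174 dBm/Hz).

−85.6 dBm

Sensitivity = −174 + 10 log₁₀(B) + NF + SNR_min
= −174 + 71 + 5.58 + 11.8
= −85.62 dBm → −85.6 dBm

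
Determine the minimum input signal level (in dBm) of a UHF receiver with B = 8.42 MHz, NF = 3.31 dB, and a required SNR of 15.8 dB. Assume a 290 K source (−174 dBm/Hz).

−85.6 dBm

Sensitivity = −174 + 10 log₁₀(B) + NF + SNR_min
= −174 + 69.25 + 3.31 + 15.8
= −85.64 dBm → −85.6 dBm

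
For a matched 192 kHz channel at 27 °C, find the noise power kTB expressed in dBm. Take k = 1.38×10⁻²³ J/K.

−121.0 dBm

T = 27 °C + 273.15 = 300.15 K
P_n = kTB = 1.38×10⁻²³ × 300.15 × 1.92×10⁵ = 7.95×10⁻¹⁶ W
In dBm: 10 log₁₀(7.95×10⁻¹⁶ / 10⁻³) = −121.0 dBm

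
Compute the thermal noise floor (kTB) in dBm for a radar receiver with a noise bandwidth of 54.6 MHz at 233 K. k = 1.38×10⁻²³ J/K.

P_n = kTB = 1.38×10⁻²³ × 233 × 5.46×10⁷ = 1.76×10⁻¹³ W
In dBm: 10 log₁₀(1.76×10⁻¹³ / 10⁻³) = −97.6 dBm

−97.6 dBm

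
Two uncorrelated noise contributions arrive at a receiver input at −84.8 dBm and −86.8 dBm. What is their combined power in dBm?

−82.7 dBm

Convert to linear, add, convert back:
P₁ = 3.31×10⁻¹² W, P₂ = 2.09×10⁻¹² W
P_tot = 5.40×10⁻¹² W → 10 log₁₀(P_tot / 10⁻³) = −82.7 dBm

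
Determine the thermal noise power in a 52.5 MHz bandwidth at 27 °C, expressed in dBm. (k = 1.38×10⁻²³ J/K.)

−96.6 dBm

T = 27 °C + 273.15 = 300.15 K
P_n = kTB = 1.38×10⁻²³ × 300.15 × 5.25×10⁷ = 2.17×10⁻¹³ W
In dBm: 10 log₁₀(2.17×10⁻¹³ / 10⁻³) = −96.6 dBm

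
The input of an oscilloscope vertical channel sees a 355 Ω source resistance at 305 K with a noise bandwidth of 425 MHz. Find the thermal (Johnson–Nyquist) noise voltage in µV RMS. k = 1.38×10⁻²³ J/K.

50.4 µV

V_n = √(4kTRB)
4kTRB = 4 × 1.38×10⁻²³ × 305 × 3.55×10² × 4.25×10⁸ = 2.54×10⁻⁹ V²
V_n = √(2.54×10⁻⁹) = 5.04×10⁻⁵ V = 50.4 µV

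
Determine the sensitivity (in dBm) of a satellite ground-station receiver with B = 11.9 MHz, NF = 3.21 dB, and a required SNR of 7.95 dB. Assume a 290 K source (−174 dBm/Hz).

−92.1 dBm

Sensitivity = −174 + 10 log₁₀(B) + NF + SNR_min
= −174 + 70.76 + 3.21 + 7.95
= −92.08 dBm → −92.1 dBm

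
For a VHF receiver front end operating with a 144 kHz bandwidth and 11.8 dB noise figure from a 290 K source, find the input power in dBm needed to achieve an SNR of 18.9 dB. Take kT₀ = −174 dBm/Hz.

Sensitivity = −174 + 10 log₁₀(B) + NF + SNR_min
= −174 + 51.58 + 11.8 + 18.9
= −91.72 dBm → −91.7 dBm

−91.7 dBm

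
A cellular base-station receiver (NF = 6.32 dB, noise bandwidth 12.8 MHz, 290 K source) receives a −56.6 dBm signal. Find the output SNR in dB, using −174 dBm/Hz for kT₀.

Noise floor: N = −174 + 10 log₁₀(B) + NF
10 log₁₀(1.28×10⁷) = 71.07 dB
N = −174 + 71.07 + 6.32 = −96.61 dBm
SNR = P_sig − N = −56.6 − (−96.61) = 40.01 dB → 40.0 dB

40.0 dB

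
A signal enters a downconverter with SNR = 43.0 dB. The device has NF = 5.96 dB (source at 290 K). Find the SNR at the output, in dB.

By definition F = SNR_in/SNR_out, so in dB: SNR_out = SNR_in − NF
SNR_out = 43.0 − 5.96 = 37.04 dB

37.04 dB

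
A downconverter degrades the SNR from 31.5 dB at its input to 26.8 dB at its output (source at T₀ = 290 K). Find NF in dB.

4.7 dB

NF (dB) = SNR_in(dB) − SNR_out(dB) when the source is at T₀
NF = 31.5 − 26.8 = 4.7 dB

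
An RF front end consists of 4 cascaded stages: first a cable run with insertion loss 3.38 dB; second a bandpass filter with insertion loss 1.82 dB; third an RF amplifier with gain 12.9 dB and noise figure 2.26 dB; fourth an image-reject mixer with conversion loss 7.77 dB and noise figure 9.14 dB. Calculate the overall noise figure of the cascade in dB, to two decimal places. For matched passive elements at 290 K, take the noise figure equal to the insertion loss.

Convert to linear (a loss of L dB is a gain of −L dB): F_i = 10^(NF_i/10), G_i = 10^(G_i,dB/10)
  Stage 1: F_1 = 10^(3.38/10) = 2.178, G_1 = 10^(−3.38/10) = 0.4592
  Stage 2: F_2 = 10^(1.82/10) = 1.521, G_2 = 10^(−1.82/10) = 0.6577
  Stage 3: F_3 = 10^(2.26/10) = 1.683, G_3 = 10^(12.9/10) = 19.50
  Stage 4: F_4 = 10^(9.14/10) = 8.204, G_4 = 10^(−7.77/10) = 0.1671
Friis cascade:
  F = 2.178 + (1.521 − 1)/0.4592 + (1.683 − 1)/0.3020 + (8.204 − 1)/5.888 = 6.795
NF = 10 log₁₀(6.795) = 8.32 dB

8.32 dB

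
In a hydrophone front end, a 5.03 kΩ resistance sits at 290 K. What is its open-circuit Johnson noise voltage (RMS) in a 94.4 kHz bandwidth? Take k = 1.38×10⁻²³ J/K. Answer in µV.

2.76 µV

V_n = √(4kTRB)
4kTRB = 4 × 1.38×10⁻²³ × 290 × 5.03×10³ × 9.44×10⁴ = 7.60×10⁻¹² V²
V_n = √(7.60×10⁻¹²) = 2.76×10⁻⁶ V = 2.76 µV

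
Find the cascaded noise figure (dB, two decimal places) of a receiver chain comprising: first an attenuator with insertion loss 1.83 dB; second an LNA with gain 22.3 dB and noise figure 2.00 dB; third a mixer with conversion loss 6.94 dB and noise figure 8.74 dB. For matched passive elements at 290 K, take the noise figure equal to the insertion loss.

3.93 dB

Convert to linear (a loss of L dB is a gain of −L dB): F_i = 10^(NF_i/10), G_i = 10^(G_i,dB/10)
  Stage 1: F_1 = 10^(1.83/10) = 1.524, G_1 = 10^(−1.83/10) = 0.6561
  Stage 2: F_2 = 10^(2.00/10) = 1.585, G_2 = 10^(22.3/10) = 169.8
  Stage 3: F_3 = 10^(8.74/10) = 7.482, G_3 = 10^(−6.94/10) = 0.2023
Friis cascade:
  F = 1.524 + (1.585 − 1)/0.6561 + (7.482 − 1)/111.4 = 2.474
NF = 10 log₁₀(2.474) = 3.93 dB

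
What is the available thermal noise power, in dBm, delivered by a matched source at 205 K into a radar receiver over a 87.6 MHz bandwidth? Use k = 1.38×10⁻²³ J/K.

−96.1 dBm

P_n = kTB = 1.38×10⁻²³ × 205 × 8.76×10⁷ = 2.48×10⁻¹³ W
In dBm: 10 log₁₀(2.48×10⁻¹³ / 10⁻³) = −96.1 dBm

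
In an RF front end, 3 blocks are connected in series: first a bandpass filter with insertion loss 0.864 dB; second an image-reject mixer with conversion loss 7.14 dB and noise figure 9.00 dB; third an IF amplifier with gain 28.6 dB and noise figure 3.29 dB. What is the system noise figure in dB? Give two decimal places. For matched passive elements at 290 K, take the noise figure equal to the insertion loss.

12.27 dB

Convert to linear (a loss of L dB is a gain of −L dB): F_i = 10^(NF_i/10), G_i = 10^(G_i,dB/10)
  Stage 1: F_1 = 10^(0.864/10) = 1.220, G_1 = 10^(−0.864/10) = 0.8196
  Stage 2: F_2 = 10^(9.00/10) = 7.943, G_2 = 10^(−7.14/10) = 0.1932
  Stage 3: F_3 = 10^(3.29/10) = 2.133, G_3 = 10^(28.6/10) = 724.4
Friis cascade:
  F = 1.220 + (7.943 − 1)/0.8196 + (2.133 − 1)/0.1583 = 16.85
NF = 10 log₁₀(16.85) = 12.27 dB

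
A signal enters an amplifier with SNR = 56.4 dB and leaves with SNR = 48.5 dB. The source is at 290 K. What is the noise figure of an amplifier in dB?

NF (dB) = SNR_in(dB) − SNR_out(dB) when the source is at T₀
NF = 56.4 − 48.5 = 7.9 dB

7.9 dB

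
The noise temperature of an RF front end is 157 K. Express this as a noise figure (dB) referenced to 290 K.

1.88 dB

F = 1 + T_e/T₀ = 1 + 157/290 = 1.54138
NF = 10 log₁₀(1.54138) = 1.88 dB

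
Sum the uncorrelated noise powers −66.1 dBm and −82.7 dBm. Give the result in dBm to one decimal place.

Convert to linear, add, convert back:
P₁ = 2.45×10⁻¹⁰ W, P₂ = 5.37×10⁻¹² W
P_tot = 2.51×10⁻¹⁰ W → 10 log₁₀(P_tot / 10⁻³) = −66.0 dBm

−66.0 dBm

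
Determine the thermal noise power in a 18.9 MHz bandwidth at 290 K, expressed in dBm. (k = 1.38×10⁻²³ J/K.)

−101.2 dBm

P_n = kTB = 1.38×10⁻²³ × 290 × 1.89×10⁷ = 7.56×10⁻¹⁴ W
In dBm: 10 log₁₀(7.56×10⁻¹⁴ / 10⁻³) = −101.2 dBm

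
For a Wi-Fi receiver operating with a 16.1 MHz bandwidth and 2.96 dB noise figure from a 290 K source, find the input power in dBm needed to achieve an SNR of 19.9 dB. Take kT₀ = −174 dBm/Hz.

Sensitivity = −174 + 10 log₁₀(B) + NF + SNR_min
= −174 + 72.07 + 2.96 + 19.9
= −79.07 dBm → −79.1 dBm

−79.1 dBm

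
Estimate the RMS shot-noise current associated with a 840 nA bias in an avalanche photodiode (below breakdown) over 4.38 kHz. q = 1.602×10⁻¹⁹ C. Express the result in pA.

34.3 pA

I_n = √(2qI·B)
2qI·B = 2 × 1.602×10⁻¹⁹ × 8.40×10⁻⁷ × 4.38×10³ = 1.18×10⁻²¹ A²
I_n = √(1.18×10⁻²¹) = 3.43×10⁻¹¹ A = 34.3 pA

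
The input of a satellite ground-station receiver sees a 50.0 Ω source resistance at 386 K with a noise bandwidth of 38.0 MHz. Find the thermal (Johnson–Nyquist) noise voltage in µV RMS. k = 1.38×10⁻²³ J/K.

V_n = √(4kTRB)
4kTRB = 4 × 1.38×10⁻²³ × 386 × 5.00×10¹ × 3.80×10⁷ = 4.05×10⁻¹¹ V²
V_n = √(4.05×10⁻¹¹) = 6.36×10⁻⁶ V = 6.36 µV

6.36 µV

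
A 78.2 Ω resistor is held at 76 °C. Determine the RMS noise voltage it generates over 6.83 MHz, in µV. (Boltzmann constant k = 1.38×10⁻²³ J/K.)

T = 76 °C + 273.15 = 349.15 K
V_n = √(4kTRB)
4kTRB = 4 × 1.38×10⁻²³ × 349.15 × 7.82×10¹ × 6.83×10⁶ = 1.03×10⁻¹¹ V²
V_n = √(1.03×10⁻¹¹) = 3.21×10⁻⁶ V = 3.21 µV

3.21 µV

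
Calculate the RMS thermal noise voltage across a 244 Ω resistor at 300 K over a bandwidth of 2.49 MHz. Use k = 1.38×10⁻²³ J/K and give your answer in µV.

3.17 µV

V_n = √(4kTRB)
4kTRB = 4 × 1.38×10⁻²³ × 300 × 2.44×10² × 2.49×10⁶ = 1.01×10⁻¹¹ V²
V_n = √(1.01×10⁻¹¹) = 3.17×10⁻⁶ V = 3.17 µV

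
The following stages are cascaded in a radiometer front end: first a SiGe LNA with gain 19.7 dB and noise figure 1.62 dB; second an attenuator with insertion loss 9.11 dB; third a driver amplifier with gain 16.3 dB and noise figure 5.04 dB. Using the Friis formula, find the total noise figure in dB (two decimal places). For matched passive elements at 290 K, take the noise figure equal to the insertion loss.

2.36 dB

Convert to linear (a loss of L dB is a gain of −L dB): F_i = 10^(NF_i/10), G_i = 10^(G_i,dB/10)
  Stage 1: F_1 = 10^(1.62/10) = 1.452, G_1 = 10^(19.7/10) = 93.33
  Stage 2: F_2 = 10^(9.11/10) = 8.147, G_2 = 10^(−9.11/10) = 0.1227
  Stage 3: F_3 = 10^(5.04/10) = 3.192, G_3 = 10^(16.3/10) = 42.66
Friis cascade:
  F = 1.452 + (8.147 − 1)/93.33 + (3.192 − 1)/11.46 = 1.720
NF = 10 log₁₀(1.720) = 2.36 dB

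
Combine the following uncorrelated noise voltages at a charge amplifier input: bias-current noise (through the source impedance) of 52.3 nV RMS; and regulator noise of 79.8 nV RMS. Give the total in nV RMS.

95.4 nV

Uncorrelated sources add in power (mean-square): V_tot = √(ΣV_i²)
V_tot = √[(5.23×10⁻⁸)² + (7.98×10⁻⁸)²] = 9.54×10⁻⁸ V = 95.4 nV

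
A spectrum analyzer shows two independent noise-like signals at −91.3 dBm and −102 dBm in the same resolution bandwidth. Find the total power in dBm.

−90.9 dBm

Convert to linear, add, convert back:
P₁ = 7.41×10⁻¹³ W, P₂ = 6.31×10⁻¹⁴ W
P_tot = 8.04×10⁻¹³ W → 10 log₁₀(P_tot / 10⁻³) = −90.9 dBm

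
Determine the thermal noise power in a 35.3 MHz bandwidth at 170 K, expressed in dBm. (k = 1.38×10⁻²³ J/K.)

−100.8 dBm

P_n = kTB = 1.38×10⁻²³ × 170 × 3.53×10⁷ = 8.28×10⁻¹⁴ W
In dBm: 10 log₁₀(8.28×10⁻¹⁴ / 10⁻³) = −100.8 dBm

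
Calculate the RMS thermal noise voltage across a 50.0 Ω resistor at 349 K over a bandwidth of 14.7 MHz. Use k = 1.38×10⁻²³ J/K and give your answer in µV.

V_n = √(4kTRB)
4kTRB = 4 × 1.38×10⁻²³ × 349 × 5.00×10¹ × 1.47×10⁷ = 1.42×10⁻¹¹ V²
V_n = √(1.42×10⁻¹¹) = 3.76×10⁻⁶ V = 3.76 µV

3.76 µV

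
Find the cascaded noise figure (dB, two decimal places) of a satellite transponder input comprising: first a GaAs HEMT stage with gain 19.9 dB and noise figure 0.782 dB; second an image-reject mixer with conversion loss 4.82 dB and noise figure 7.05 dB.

Convert to linear (a loss of L dB is a gain of −L dB): F_i = 10^(NF_i/10), G_i = 10^(G_i,dB/10)
  Stage 1: F_1 = 10^(0.782/10) = 1.197, G_1 = 10^(19.9/10) = 97.72
  Stage 2: F_2 = 10^(7.05/10) = 5.070, G_2 = 10^(−4.82/10) = 0.3296
Friis cascade:
  F = 1.197 + (5.070 − 1)/97.72 = 1.239
NF = 10 log₁₀(1.239) = 0.93 dB

0.93 dB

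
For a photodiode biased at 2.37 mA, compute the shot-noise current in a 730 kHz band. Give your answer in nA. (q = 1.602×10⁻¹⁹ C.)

23.5 nA

I_n = √(2qI·B)
2qI·B = 2 × 1.602×10⁻¹⁹ × 2.37×10⁻³ × 7.30×10⁵ = 5.54×10⁻¹⁶ A²
I_n = √(5.54×10⁻¹⁶) = 2.35×10⁻⁸ A = 23.5 nA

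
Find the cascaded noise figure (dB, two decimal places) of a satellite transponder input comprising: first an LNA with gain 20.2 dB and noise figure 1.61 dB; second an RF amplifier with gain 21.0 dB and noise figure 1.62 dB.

1.62 dB

Convert to linear (a loss of L dB is a gain of −L dB): F_i = 10^(NF_i/10), G_i = 10^(G_i,dB/10)
  Stage 1: F_1 = 10^(1.61/10) = 1.449, G_1 = 10^(20.2/10) = 104.7
  Stage 2: F_2 = 10^(1.62/10) = 1.452, G_2 = 10^(21.0/10) = 125.9
Friis cascade:
  F = 1.449 + (1.452 − 1)/104.7 = 1.453
NF = 10 log₁₀(1.453) = 1.62 dB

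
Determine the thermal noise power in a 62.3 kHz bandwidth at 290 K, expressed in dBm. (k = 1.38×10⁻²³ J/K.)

P_n = kTB = 1.38×10⁻²³ × 290 × 6.23×10⁴ = 2.49×10⁻¹⁶ W
In dBm: 10 log₁₀(2.49×10⁻¹⁶ / 10⁻³) = −126.0 dBm

−126.0 dBm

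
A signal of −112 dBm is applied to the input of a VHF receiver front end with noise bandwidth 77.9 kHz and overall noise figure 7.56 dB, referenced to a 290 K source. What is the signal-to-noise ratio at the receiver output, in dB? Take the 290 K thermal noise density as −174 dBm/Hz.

5.5 dB

Noise floor: N = −174 + 10 log₁₀(B) + NF
10 log₁₀(7.79×10⁴) = 48.92 dB
N = −174 + 48.92 + 7.56 = −117.52 dBm
SNR = P_sig − N = −112 − (−117.52) = 5.52 dB → 5.5 dB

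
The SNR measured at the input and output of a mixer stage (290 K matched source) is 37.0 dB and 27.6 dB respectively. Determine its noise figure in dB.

NF (dB) = SNR_in(dB) − SNR_out(dB) when the source is at T₀
NF = 37.0 − 27.6 = 9.4 dB

9.4 dB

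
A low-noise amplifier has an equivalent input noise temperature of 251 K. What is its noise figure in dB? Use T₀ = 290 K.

F = 1 + T_e/T₀ = 1 + 251/290 = 1.86552
NF = 10 log₁₀(1.86552) = 2.71 dB

2.71 dB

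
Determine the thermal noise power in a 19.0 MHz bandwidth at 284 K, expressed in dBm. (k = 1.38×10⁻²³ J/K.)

−101.3 dBm

P_n = kTB = 1.38×10⁻²³ × 284 × 1.90×10⁷ = 7.45×10⁻¹⁴ W
In dBm: 10 log₁₀(7.45×10⁻¹⁴ / 10⁻³) = −101.3 dBm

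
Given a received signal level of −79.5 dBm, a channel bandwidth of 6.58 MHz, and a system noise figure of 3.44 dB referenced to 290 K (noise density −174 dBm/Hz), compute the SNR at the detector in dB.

22.9 dB

Noise floor: N = −174 + 10 log₁₀(B) + NF
10 log₁₀(6.58×10⁶) = 68.18 dB
N = −174 + 68.18 + 3.44 = −102.38 dBm
SNR = P_sig − N = −79.5 − (−102.38) = 22.88 dB → 22.9 dB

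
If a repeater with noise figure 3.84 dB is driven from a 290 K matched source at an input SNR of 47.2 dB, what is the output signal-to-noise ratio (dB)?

43.36 dB

By definition F = SNR_in/SNR_out, so in dB: SNR_out = SNR_in − NF
SNR_out = 47.2 − 3.84 = 43.36 dB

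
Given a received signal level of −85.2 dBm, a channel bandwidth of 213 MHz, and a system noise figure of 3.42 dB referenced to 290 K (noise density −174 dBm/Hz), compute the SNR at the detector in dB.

2.1 dB

Noise floor: N = −174 + 10 log₁₀(B) + NF
10 log₁₀(2.13×10⁸) = 83.28 dB
N = −174 + 83.28 + 3.42 = −87.30 dBm
SNR = P_sig − N = −85.2 − (−87.30) = 2.10 dB → 2.1 dB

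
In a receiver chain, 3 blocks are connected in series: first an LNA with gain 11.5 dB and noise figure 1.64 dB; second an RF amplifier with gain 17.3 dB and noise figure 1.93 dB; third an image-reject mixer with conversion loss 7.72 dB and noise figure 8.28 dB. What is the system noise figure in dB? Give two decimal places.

1.78 dB

Convert to linear (a loss of L dB is a gain of −L dB): F_i = 10^(NF_i/10), G_i = 10^(G_i,dB/10)
  Stage 1: F_1 = 10^(1.64/10) = 1.459, G_1 = 10^(11.5/10) = 14.13
  Stage 2: F_2 = 10^(1.93/10) = 1.560, G_2 = 10^(17.3/10) = 53.70
  Stage 3: F_3 = 10^(8.28/10) = 6.730, G_3 = 10^(−7.72/10) = 0.1690
Friis cascade:
  F = 1.459 + (1.560 − 1)/14.13 + (6.730 − 1)/758.6 = 1.506
NF = 10 log₁₀(1.506) = 1.78 dB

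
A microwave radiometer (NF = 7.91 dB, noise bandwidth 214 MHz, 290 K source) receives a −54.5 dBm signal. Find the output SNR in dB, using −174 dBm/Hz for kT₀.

Noise floor: N = −174 + 10 log₁₀(B) + NF
10 log₁₀(2.14×10⁸) = 83.3 dB
N = −174 + 83.3 + 7.91 = −82.79 dBm
SNR = P_sig − N = −54.5 − (−82.79) = 28.29 dB → 28.3 dB

28.3 dB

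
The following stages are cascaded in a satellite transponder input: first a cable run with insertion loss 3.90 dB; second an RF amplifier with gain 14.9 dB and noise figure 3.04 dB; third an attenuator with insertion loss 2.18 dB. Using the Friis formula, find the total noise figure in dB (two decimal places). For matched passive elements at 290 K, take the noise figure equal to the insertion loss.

6.99 dB

Convert to linear (a loss of L dB is a gain of −L dB): F_i = 10^(NF_i/10), G_i = 10^(G_i,dB/10)
  Stage 1: F_1 = 10^(3.90/10) = 2.455, G_1 = 10^(−3.90/10) = 0.4074
  Stage 2: F_2 = 10^(3.04/10) = 2.014, G_2 = 10^(14.9/10) = 30.90
  Stage 3: F_3 = 10^(2.18/10) = 1.652, G_3 = 10^(−2.18/10) = 0.6053
Friis cascade:
  F = 2.455 + (2.014 − 1)/0.4074 + (1.652 − 1)/12.59 = 4.995
NF = 10 log₁₀(4.995) = 6.99 dB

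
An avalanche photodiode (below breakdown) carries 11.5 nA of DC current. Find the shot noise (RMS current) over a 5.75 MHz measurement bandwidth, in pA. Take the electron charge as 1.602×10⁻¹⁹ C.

I_n = √(2qI·B)
2qI·B = 2 × 1.602×10⁻¹⁹ × 1.15×10⁻⁸ × 5.75×10⁶ = 2.12×10⁻²⁰ A²
I_n = √(2.12×10⁻²⁰) = 1.46×10⁻¹⁰ A = 146 pA

146 pA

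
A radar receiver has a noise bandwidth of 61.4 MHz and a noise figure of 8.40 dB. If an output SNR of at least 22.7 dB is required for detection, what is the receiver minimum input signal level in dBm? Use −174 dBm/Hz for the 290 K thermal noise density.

Sensitivity = −174 + 10 log₁₀(B) + NF + SNR_min
= −174 + 77.88 + 8.40 + 22.7
= −65.02 dBm → −65.0 dBm

−65.0 dBm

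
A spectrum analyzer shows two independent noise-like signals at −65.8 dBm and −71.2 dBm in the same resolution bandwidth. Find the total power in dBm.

−64.7 dBm

Convert to linear, add, convert back:
P₁ = 2.63×10⁻¹⁰ W, P₂ = 7.59×10⁻¹¹ W
P_tot = 3.39×10⁻¹⁰ W → 10 log₁₀(P_tot / 10⁻³) = −64.7 dBm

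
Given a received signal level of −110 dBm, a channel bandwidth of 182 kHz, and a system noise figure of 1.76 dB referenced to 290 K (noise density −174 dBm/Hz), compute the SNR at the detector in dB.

9.6 dB

Noise floor: N = −174 + 10 log₁₀(B) + NF
10 log₁₀(1.82×10⁵) = 52.6 dB
N = −174 + 52.6 + 1.76 = −119.64 dBm
SNR = P_sig − N = −110 − (−119.64) = 9.64 dB → 9.6 dB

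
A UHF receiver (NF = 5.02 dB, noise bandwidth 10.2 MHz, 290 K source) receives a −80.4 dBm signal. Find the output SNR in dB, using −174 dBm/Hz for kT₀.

18.5 dB

Noise floor: N = −174 + 10 log₁₀(B) + NF
10 log₁₀(1.02×10⁷) = 70.09 dB
N = −174 + 70.09 + 5.02 = −98.89 dBm
SNR = P_sig − N = −80.4 − (−98.89) = 18.49 dB → 18.5 dB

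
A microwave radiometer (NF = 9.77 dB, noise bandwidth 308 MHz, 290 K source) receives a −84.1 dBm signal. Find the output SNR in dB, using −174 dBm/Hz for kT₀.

Noise floor: N = −174 + 10 log₁₀(B) + NF
10 log₁₀(3.08×10⁸) = 84.89 dB
N = −174 + 84.89 + 9.77 = −79.34 dBm
SNR = P_sig − N = −84.1 − (−79.34) = −4.76 dB → −4.8 dB

−4.8 dB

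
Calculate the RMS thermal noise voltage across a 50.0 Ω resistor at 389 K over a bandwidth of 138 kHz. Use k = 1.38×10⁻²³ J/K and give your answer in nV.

385 nV

V_n = √(4kTRB)
4kTRB = 4 × 1.38×10⁻²³ × 389 × 5.00×10¹ × 1.38×10⁵ = 1.48×10⁻¹³ V²
V_n = √(1.48×10⁻¹³) = 3.85×10⁻⁷ V = 385 nV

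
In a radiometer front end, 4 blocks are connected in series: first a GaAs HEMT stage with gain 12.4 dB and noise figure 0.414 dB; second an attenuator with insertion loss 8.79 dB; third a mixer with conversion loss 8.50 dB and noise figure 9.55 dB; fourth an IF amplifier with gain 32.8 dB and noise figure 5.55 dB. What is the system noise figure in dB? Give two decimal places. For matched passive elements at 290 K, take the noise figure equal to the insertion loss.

11.12 dB

Convert to linear (a loss of L dB is a gain of −L dB): F_i = 10^(NF_i/10), G_i = 10^(G_i,dB/10)
  Stage 1: F_1 = 10^(0.414/10) = 1.100, G_1 = 10^(12.4/10) = 17.38
  Stage 2: F_2 = 10^(8.79/10) = 7.568, G_2 = 10^(−8.79/10) = 0.1321
  Stage 3: F_3 = 10^(9.55/10) = 9.016, G_3 = 10^(−8.50/10) = 0.1413
  Stage 4: F_4 = 10^(5.55/10) = 3.589, G_4 = 10^(32.8/10) = 1905
Friis cascade:
  F = 1.100 + (7.568 − 1)/17.38 + (9.016 − 1)/2.296 + (3.589 − 1)/0.3243 = 12.95
NF = 10 log₁₀(12.95) = 11.12 dB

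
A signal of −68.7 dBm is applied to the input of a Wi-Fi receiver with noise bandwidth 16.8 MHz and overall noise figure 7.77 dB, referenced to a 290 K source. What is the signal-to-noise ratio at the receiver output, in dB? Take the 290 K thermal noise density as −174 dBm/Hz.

Noise floor: N = −174 + 10 log₁₀(B) + NF
10 log₁₀(1.68×10⁷) = 72.25 dB
N = −174 + 72.25 + 7.77 = −93.98 dBm
SNR = P_sig − N = −68.7 − (−93.98) = 25.28 dB → 25.3 dB

25.3 dB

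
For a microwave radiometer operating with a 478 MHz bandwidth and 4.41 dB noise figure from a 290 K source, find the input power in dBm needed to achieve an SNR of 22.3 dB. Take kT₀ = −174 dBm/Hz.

−60.5 dBm

Sensitivity = −174 + 10 log₁₀(B) + NF + SNR_min
= −174 + 86.79 + 4.41 + 22.3
= −60.50 dBm → −60.5 dBm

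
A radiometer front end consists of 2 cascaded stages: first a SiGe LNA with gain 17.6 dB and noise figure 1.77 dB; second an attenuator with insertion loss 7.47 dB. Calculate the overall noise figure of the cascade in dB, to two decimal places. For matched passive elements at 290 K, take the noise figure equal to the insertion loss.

1.99 dB

Convert to linear (a loss of L dB is a gain of −L dB): F_i = 10^(NF_i/10), G_i = 10^(G_i,dB/10)
  Stage 1: F_1 = 10^(1.77/10) = 1.503, G_1 = 10^(17.6/10) = 57.54
  Stage 2: F_2 = 10^(7.47/10) = 5.585, G_2 = 10^(−7.47/10) = 0.1791
Friis cascade:
  F = 1.503 + (5.585 − 1)/57.54 = 1.583
NF = 10 log₁₀(1.583) = 1.99 dB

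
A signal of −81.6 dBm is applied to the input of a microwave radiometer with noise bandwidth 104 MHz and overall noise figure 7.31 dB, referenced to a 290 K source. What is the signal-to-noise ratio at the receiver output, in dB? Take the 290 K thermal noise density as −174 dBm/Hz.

Noise floor: N = −174 + 10 log₁₀(B) + NF
10 log₁₀(1.04×10⁸) = 80.17 dB
N = −174 + 80.17 + 7.31 = −86.52 dBm
SNR = P_sig − N = −81.6 − (−86.52) = 4.92 dB → 4.9 dB

4.9 dB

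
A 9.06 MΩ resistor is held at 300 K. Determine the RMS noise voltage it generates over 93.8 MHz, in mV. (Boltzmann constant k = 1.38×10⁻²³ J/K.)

V_n = √(4kTRB)
4kTRB = 4 × 1.38×10⁻²³ × 300 × 9.06×10⁶ × 9.38×10⁷ = 1.41×10⁻⁵ V²
V_n = √(1.41×10⁻⁵) = 3.75×10⁻³ V = 3.75 mV

3.75 mV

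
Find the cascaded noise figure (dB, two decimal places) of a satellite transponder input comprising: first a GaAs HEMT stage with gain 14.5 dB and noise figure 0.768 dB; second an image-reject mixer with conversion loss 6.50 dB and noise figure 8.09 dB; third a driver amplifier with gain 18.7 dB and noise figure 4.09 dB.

Convert to linear (a loss of L dB is a gain of −L dB): F_i = 10^(NF_i/10), G_i = 10^(G_i,dB/10)
  Stage 1: F_1 = 10^(0.768/10) = 1.193, G_1 = 10^(14.5/10) = 28.18
  Stage 2: F_2 = 10^(8.09/10) = 6.442, G_2 = 10^(−6.50/10) = 0.2239
  Stage 3: F_3 = 10^(4.09/10) = 2.564, G_3 = 10^(18.7/10) = 74.13
Friis cascade:
  F = 1.193 + (6.442 − 1)/28.18 + (2.564 − 1)/6.310 = 1.634
NF = 10 log₁₀(1.634) = 2.13 dB

2.13 dB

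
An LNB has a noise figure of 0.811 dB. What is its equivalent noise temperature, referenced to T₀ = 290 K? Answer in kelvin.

59.5 K

F = 10^(0.811/10) = 1.20531
T_e = (F − 1)·T₀ = (1.20531 − 1) × 290 = 59.5 K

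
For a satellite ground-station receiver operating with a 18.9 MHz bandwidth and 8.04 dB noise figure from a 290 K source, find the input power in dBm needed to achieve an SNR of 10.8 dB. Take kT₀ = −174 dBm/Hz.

−82.4 dBm

Sensitivity = −174 + 10 log₁₀(B) + NF + SNR_min
= −174 + 72.76 + 8.04 + 10.8
= −82.40 dBm → −82.4 dBm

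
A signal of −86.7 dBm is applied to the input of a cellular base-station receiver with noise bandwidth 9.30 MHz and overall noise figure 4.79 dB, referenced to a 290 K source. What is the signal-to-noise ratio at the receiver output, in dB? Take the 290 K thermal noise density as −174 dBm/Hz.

12.8 dB

Noise floor: N = −174 + 10 log₁₀(B) + NF
10 log₁₀(9.30×10⁶) = 69.68 dB
N = −174 + 69.68 + 4.79 = −99.53 dBm
SNR = P_sig − N = −86.7 − (−99.53) = 12.83 dB → 12.8 dB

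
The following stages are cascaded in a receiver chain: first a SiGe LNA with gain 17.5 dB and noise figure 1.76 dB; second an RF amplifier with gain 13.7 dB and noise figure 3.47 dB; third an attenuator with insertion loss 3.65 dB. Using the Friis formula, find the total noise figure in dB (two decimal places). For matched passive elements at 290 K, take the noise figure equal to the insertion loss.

1.83 dB

Convert to linear (a loss of L dB is a gain of −L dB): F_i = 10^(NF_i/10), G_i = 10^(G_i,dB/10)
  Stage 1: F_1 = 10^(1.76/10) = 1.500, G_1 = 10^(17.5/10) = 56.23
  Stage 2: F_2 = 10^(3.47/10) = 2.223, G_2 = 10^(13.7/10) = 23.44
  Stage 3: F_3 = 10^(3.65/10) = 2.317, G_3 = 10^(−3.65/10) = 0.4315
Friis cascade:
  F = 1.500 + (2.223 − 1)/56.23 + (2.317 − 1)/1318 = 1.522
NF = 10 log₁₀(1.522) = 1.83 dB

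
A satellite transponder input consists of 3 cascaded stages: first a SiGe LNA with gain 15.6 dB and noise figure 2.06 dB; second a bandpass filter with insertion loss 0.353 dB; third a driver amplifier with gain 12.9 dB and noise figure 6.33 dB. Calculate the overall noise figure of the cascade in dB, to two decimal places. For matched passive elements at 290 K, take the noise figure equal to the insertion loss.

Convert to linear (a loss of L dB is a gain of −L dB): F_i = 10^(NF_i/10), G_i = 10^(G_i,dB/10)
  Stage 1: F_1 = 10^(2.06/10) = 1.607, G_1 = 10^(15.6/10) = 36.31
  Stage 2: F_2 = 10^(0.353/10) = 1.085, G_2 = 10^(−0.353/10) = 0.9219
  Stage 3: F_3 = 10^(6.33/10) = 4.295, G_3 = 10^(12.9/10) = 19.50
Friis cascade:
  F = 1.607 + (1.085 − 1)/36.31 + (4.295 − 1)/33.47 = 1.708
NF = 10 log₁₀(1.708) = 2.32 dB

2.32 dB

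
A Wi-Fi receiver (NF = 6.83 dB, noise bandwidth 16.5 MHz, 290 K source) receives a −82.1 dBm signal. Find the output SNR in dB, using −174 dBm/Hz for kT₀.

12.9 dB

Noise floor: N = −174 + 10 log₁₀(B) + NF
10 log₁₀(1.65×10⁷) = 72.17 dB
N = −174 + 72.17 + 6.83 = −95.00 dBm
SNR = P_sig − N = −82.1 − (−95.00) = 12.90 dB → 12.9 dB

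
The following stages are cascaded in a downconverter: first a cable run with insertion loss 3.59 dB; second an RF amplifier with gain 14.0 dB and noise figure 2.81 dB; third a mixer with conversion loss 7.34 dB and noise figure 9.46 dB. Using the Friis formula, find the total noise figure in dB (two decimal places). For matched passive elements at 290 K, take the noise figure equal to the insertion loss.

Convert to linear (a loss of L dB is a gain of −L dB): F_i = 10^(NF_i/10), G_i = 10^(G_i,dB/10)
  Stage 1: F_1 = 10^(3.59/10) = 2.286, G_1 = 10^(−3.59/10) = 0.4375
  Stage 2: F_2 = 10^(2.81/10) = 1.910, G_2 = 10^(14.0/10) = 25.12
  Stage 3: F_3 = 10^(9.46/10) = 8.831, G_3 = 10^(−7.34/10) = 0.1845
Friis cascade:
  F = 2.286 + (1.910 − 1)/0.4375 + (8.831 − 1)/10.99 = 5.078
NF = 10 log₁₀(5.078) = 7.06 dB

7.06 dB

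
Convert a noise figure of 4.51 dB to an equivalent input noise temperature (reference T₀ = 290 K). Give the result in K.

529 K

F = 10^(4.51/10) = 2.82488
T_e = (F − 1)·T₀ = (2.82488 − 1) × 290 = 529 K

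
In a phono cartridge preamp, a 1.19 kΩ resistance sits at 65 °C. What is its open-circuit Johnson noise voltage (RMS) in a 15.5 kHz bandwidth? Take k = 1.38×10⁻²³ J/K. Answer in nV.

587 nV

T = 65 °C + 273.15 = 338.15 K
V_n = √(4kTRB)
4kTRB = 4 × 1.38×10⁻²³ × 338.15 × 1.19×10³ × 1.55×10⁴ = 3.44×10⁻¹³ V²
V_n = √(3.44×10⁻¹³) = 5.87×10⁻⁷ V = 587 nV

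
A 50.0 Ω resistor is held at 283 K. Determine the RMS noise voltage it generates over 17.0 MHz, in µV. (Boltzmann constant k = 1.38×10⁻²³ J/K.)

3.64 µV

V_n = √(4kTRB)
4kTRB = 4 × 1.38×10⁻²³ × 283 × 5.00×10¹ × 1.70×10⁷ = 1.33×10⁻¹¹ V²
V_n = √(1.33×10⁻¹¹) = 3.64×10⁻⁶ V = 3.64 µV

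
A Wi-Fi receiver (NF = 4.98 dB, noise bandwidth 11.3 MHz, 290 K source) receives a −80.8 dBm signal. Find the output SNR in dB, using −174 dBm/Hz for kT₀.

17.7 dB

Noise floor: N = −174 + 10 log₁₀(B) + NF
10 log₁₀(1.13×10⁷) = 70.53 dB
N = −174 + 70.53 + 4.98 = −98.49 dBm
SNR = P_sig − N = −80.8 − (−98.49) = 17.69 dB → 17.7 dB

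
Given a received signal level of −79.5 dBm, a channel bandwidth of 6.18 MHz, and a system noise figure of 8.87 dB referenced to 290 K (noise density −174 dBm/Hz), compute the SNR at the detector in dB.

17.7 dB

Noise floor: N = −174 + 10 log₁₀(B) + NF
10 log₁₀(6.18×10⁶) = 67.91 dB
N = −174 + 67.91 + 8.87 = −97.22 dBm
SNR = P_sig − N = −79.5 − (−97.22) = 17.72 dB → 17.7 dB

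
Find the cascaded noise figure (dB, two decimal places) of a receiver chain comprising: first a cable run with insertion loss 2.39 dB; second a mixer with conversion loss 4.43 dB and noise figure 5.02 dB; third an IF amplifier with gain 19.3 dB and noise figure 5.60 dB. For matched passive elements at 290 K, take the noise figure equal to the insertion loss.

Convert to linear (a loss of L dB is a gain of −L dB): F_i = 10^(NF_i/10), G_i = 10^(G_i,dB/10)
  Stage 1: F_1 = 10^(2.39/10) = 1.734, G_1 = 10^(−2.39/10) = 0.5768
  Stage 2: F_2 = 10^(5.02/10) = 3.177, G_2 = 10^(−4.43/10) = 0.3606
  Stage 3: F_3 = 10^(5.60/10) = 3.631, G_3 = 10^(19.3/10) = 85.11
Friis cascade:
  F = 1.734 + (3.177 − 1)/0.5768 + (3.631 − 1)/0.2080 = 18.16
NF = 10 log₁₀(18.16) = 12.59 dB

12.59 dB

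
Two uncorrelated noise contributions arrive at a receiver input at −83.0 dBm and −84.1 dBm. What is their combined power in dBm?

Convert to linear, add, convert back:
P₁ = 5.01×10⁻¹² W, P₂ = 3.89×10⁻¹² W
P_tot = 8.90×10⁻¹² W → 10 log₁₀(P_tot / 10⁻³) = −80.5 dBm

−80.5 dBm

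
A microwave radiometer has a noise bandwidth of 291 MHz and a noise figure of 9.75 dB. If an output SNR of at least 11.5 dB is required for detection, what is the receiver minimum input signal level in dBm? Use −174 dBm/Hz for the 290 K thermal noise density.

Sensitivity = −174 + 10 log₁₀(B) + NF + SNR_min
= −174 + 84.64 + 9.75 + 11.5
= −68.11 dBm → −68.1 dBm

−68.1 dBm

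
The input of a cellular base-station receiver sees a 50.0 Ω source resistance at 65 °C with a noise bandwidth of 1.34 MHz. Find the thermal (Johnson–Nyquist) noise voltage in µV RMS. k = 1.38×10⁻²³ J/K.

1.12 µV

T = 65 °C + 273.15 = 338.15 K
V_n = √(4kTRB)
4kTRB = 4 × 1.38×10⁻²³ × 338.15 × 5.00×10¹ × 1.34×10⁶ = 1.25×10⁻¹² V²
V_n = √(1.25×10⁻¹²) = 1.12×10⁻⁶ V = 1.12 µV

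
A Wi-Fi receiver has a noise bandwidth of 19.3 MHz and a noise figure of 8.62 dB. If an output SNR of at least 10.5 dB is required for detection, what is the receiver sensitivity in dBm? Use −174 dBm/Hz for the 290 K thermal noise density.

Sensitivity = −174 + 10 log₁₀(B) + NF + SNR_min
= −174 + 72.86 + 8.62 + 10.5
= −82.02 dBm → −82.0 dBm

−82.0 dBm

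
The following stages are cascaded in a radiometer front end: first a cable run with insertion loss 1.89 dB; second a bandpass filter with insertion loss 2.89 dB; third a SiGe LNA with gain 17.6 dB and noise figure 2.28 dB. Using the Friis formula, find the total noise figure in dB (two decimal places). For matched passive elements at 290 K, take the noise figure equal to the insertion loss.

Convert to linear (a loss of L dB is a gain of −L dB): F_i = 10^(NF_i/10), G_i = 10^(G_i,dB/10)
  Stage 1: F_1 = 10^(1.89/10) = 1.545, G_1 = 10^(−1.89/10) = 0.6471
  Stage 2: F_2 = 10^(2.89/10) = 1.945, G_2 = 10^(−2.89/10) = 0.5140
  Stage 3: F_3 = 10^(2.28/10) = 1.690, G_3 = 10^(17.6/10) = 57.54
Friis cascade:
  F = 1.545 + (1.945 − 1)/0.6471 + (1.690 − 1)/0.3327 = 5.082
NF = 10 log₁₀(5.082) = 7.06 dB

7.06 dB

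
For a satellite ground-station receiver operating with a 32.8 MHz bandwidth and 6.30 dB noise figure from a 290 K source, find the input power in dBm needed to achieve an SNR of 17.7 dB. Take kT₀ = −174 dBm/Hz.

−74.8 dBm

Sensitivity = −174 + 10 log₁₀(B) + NF + SNR_min
= −174 + 75.16 + 6.30 + 17.7
= −74.84 dBm → −74.8 dBm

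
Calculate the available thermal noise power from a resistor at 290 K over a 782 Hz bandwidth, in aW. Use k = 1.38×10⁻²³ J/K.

P_n = kTB = 1.38×10⁻²³ × 290 × 7.82×10² = 3.13×10⁻¹⁸ W = 3.13 aW

3.13 aW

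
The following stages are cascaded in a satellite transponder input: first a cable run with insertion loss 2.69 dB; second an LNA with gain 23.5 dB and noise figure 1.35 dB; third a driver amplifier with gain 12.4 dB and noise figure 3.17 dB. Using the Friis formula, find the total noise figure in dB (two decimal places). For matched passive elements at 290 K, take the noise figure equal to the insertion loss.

4.06 dB

Convert to linear (a loss of L dB is a gain of −L dB): F_i = 10^(NF_i/10), G_i = 10^(G_i,dB/10)
  Stage 1: F_1 = 10^(2.69/10) = 1.858, G_1 = 10^(−2.69/10) = 0.5383
  Stage 2: F_2 = 10^(1.35/10) = 1.365, G_2 = 10^(23.5/10) = 223.9
  Stage 3: F_3 = 10^(3.17/10) = 2.075, G_3 = 10^(12.4/10) = 17.38
Friis cascade:
  F = 1.858 + (1.365 − 1)/0.5383 + (2.075 − 1)/120.5 = 2.544
NF = 10 log₁₀(2.544) = 4.06 dB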